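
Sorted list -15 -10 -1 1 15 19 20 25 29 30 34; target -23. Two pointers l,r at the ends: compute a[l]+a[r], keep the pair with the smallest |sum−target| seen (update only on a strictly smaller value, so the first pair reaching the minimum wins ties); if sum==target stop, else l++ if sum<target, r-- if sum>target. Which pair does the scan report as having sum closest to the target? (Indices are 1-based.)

pair (-15, -10) with sum -25 (|Δ|=2)

l=1 r=11: -15+34=19 d=42 *, r--
l=1 r=10: -15+30=15 d=38 *, r--
l=1 r=9: -15+29=14 d=37 *, r--
l=1 r=8: -15+25=10 d=33 *, r--
l=1 r=7: -15+20=5 d=28 *, r--
l=1 r=6: -15+19=4 d=27 *, r--
l=1 r=5: -15+15=0 d=23 *, r--
l=1 r=4: -15+1=-14 d=9 *, r--
l=1 r=3: -15+-1=-16 d=7 *, r--
l=1 r=2: -15+-10=-25 d=2 *, l++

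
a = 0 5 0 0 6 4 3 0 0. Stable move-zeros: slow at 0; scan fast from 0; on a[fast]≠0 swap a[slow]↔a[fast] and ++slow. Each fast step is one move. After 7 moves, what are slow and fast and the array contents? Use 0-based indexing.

slow=4, fast=7, a=[5, 6, 4, 3, 0, 0, 0, 0, 0]

slow=0 fast=0: a[fast]=0, fast++
slow=0 fast=1: a[fast]=5≠0 swap→a[0]=5, slow++,fast++
slow=1 fast=2: a[fast]=0, fast++
slow=1 fast=3: a[fast]=0, fast++
slow=1 fast=4: a[fast]=6≠0 swap→a[1]=6, slow++,fast++
slow=2 fast=5: a[fast]=4≠0 swap→a[2]=4, slow++,fast++
slow=3 fast=6: a[fast]=3≠0 swap→a[3]=3, slow++,fast++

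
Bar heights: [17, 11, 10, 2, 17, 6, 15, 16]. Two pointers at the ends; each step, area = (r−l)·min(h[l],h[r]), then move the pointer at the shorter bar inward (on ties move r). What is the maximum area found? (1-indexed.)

l=1 r=8: min(17,16)*7=112 best=112 *, r--
l=1 r=7: min(17,15)*6=90 best=112, r--
l=1 r=6: min(17,6)*5=30 best=112, r--
l=1 r=5: min(17,17)*4=68 best=112, r--
l=1 r=4: min(17,2)*3=6 best=112, r--
l=1 r=3: min(17,10)*2=20 best=112, r--
l=1 r=2: min(17,11)*1=11 best=112, r--

max area = 112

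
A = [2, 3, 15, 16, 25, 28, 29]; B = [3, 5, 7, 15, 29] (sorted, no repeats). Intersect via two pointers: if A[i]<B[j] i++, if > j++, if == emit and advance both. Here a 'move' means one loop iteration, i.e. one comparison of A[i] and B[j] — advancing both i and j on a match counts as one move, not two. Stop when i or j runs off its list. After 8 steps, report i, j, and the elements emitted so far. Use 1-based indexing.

i=7, j=5, emitted=[3, 15]

[i=1,j=1] 2<3 → i++
[i=2,j=1] 3==3 emit → i++,j++
[i=3,j=2] 15>5 → j++
[i=3,j=3] 15>7 → j++
[i=3,j=4] 15==15 emit → i++,j++
[i=4,j=5] 16<29 → i++
[i=5,j=5] 25<29 → i++
[i=6,j=5] 28<29 → i++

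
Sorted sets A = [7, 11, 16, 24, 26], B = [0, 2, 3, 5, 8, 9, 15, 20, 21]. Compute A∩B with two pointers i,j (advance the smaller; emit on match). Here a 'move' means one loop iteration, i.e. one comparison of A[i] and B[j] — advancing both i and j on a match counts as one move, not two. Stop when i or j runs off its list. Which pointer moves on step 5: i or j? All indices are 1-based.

i

i=1 j=1: 7>0, j++
i=1 j=2: 7>2, j++
i=1 j=3: 7>3, j++
i=1 j=4: 7>5, j++
i=1 j=5: 7<8, i++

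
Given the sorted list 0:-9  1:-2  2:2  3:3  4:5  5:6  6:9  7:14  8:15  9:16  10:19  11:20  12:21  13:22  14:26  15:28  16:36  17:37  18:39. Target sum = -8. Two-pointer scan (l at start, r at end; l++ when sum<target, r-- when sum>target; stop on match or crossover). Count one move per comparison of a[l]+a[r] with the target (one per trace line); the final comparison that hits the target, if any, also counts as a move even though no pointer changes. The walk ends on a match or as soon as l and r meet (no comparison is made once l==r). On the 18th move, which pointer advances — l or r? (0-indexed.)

l

l=0 r=18: -9+39=30 >-8, r--
l=0 r=17: -9+37=28 >-8, r--
l=0 r=16: -9+36=27 >-8, r--
l=0 r=15: -9+28=19 >-8, r--
l=0 r=14: -9+26=17 >-8, r--
l=0 r=13: -9+22=13 >-8, r--
l=0 r=12: -9+21=12 >-8, r--
l=0 r=11: -9+20=11 >-8, r--
l=0 r=10: -9+19=10 >-8, r--
l=0 r=9: -9+16=7 >-8, r--
l=0 r=8: -9+15=6 >-8, r--
l=0 r=7: -9+14=5 >-8, r--
l=0 r=6: -9+9=0 >-8, r--
l=0 r=5: -9+6=-3 >-8, r--
l=0 r=4: -9+5=-4 >-8, r--
l=0 r=3: -9+3=-6 >-8, r--
l=0 r=2: -9+2=-7 >-8, r--
l=0 r=1: -9+-2=-11 <-8, l++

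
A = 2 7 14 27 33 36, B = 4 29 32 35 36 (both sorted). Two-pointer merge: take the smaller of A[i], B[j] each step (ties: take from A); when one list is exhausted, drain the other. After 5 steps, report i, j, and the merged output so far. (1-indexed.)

i=5, j=2, merged so far=[2, 4, 7, 14, 27]

[i=1,j=1] A[i]=2<=B[j]=4 take 2 → i++
[i=2,j=1] A[i]=7>B[j]=4 take 4 → j++
[i=2,j=2] A[i]=7<=B[j]=29 take 7 → i++
[i=3,j=2] A[i]=14<=B[j]=29 take 14 → i++
[i=4,j=2] A[i]=27<=B[j]=29 take 27 → i++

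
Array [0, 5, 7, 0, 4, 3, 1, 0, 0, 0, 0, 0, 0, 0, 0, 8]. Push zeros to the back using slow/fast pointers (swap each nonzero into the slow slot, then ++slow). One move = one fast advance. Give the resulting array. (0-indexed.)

[5, 7, 4, 3, 1, 8, 0, 0, 0, 0, 0, 0, 0, 0, 0, 0]

slow=0 fast=0: a[fast]=0, fast++
slow=0 fast=1: a[fast]=5≠0 swap→a[0]=5, slow++,fast++
slow=1 fast=2: a[fast]=7≠0 swap→a[1]=7, slow++,fast++
slow=2 fast=3: a[fast]=0, fast++
slow=2 fast=4: a[fast]=4≠0 swap→a[2]=4, slow++,fast++
slow=3 fast=5: a[fast]=3≠0 swap→a[3]=3, slow++,fast++
slow=4 fast=6: a[fast]=1≠0 swap→a[4]=1, slow++,fast++
slow=5 fast=7: a[fast]=0, fast++
slow=5 fast=8: a[fast]=0, fast++
slow=5 fast=9: a[fast]=0, fast++
slow=5 fast=10: a[fast]=0, fast++
slow=5 fast=11: a[fast]=0, fast++
slow=5 fast=12: a[fast]=0, fast++
slow=5 fast=13: a[fast]=0, fast++
slow=5 fast=14: a[fast]=0, fast++
slow=5 fast=15: a[fast]=8≠0 swap→a[5]=8, slow++,fast++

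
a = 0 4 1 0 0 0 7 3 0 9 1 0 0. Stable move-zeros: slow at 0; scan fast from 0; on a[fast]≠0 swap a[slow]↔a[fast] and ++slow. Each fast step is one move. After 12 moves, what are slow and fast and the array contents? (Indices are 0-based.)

slow=6, fast=12, a=[4, 1, 7, 3, 9, 1, 0, 0, 0, 0, 0, 0, 0]

(s=0,f=0) a[fast]=0 → fast++
(s=0,f=1) a[fast]=4≠0 swap→a[0]=4 → slow++,fast++
(s=1,f=2) a[fast]=1≠0 swap→a[1]=1 → slow++,fast++
(s=2,f=3) a[fast]=0 → fast++
(s=2,f=4) a[fast]=0 → fast++
(s=2,f=5) a[fast]=0 → fast++
(s=2,f=6) a[fast]=7≠0 swap→a[2]=7 → slow++,fast++
(s=3,f=7) a[fast]=3≠0 swap→a[3]=3 → slow++,fast++
(s=4,f=8) a[fast]=0 → fast++
(s=4,f=9) a[fast]=9≠0 swap→a[4]=9 → slow++,fast++
(s=5,f=10) a[fast]=1≠0 swap→a[5]=1 → slow++,fast++
(s=6,f=11) a[fast]=0 → fast++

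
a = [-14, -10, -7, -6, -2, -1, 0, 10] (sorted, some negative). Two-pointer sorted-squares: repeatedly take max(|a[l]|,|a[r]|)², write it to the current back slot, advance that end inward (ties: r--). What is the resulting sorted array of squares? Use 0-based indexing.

[0, 1, 4, 36, 49, 100, 100, 196]

l=0 r=7: |-14|>|10| out[7]=196, l++
l=1 r=7: |-10|<=|10| out[6]=100, r--
l=1 r=6: |-10|>|0| out[5]=100, l++
l=2 r=6: |-7|>|0| out[4]=49, l++
l=3 r=6: |-6|>|0| out[3]=36, l++
l=4 r=6: |-2|>|0| out[2]=4, l++
l=5 r=6: |-1|>|0| out[1]=1, l++
l=6 r=6: |0|<=|0| out[0]=0, r--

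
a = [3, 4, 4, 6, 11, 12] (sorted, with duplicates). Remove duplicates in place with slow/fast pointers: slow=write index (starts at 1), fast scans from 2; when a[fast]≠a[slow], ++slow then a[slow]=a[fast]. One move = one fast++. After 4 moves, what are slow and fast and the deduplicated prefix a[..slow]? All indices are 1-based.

slow=1 fast=2: a[fast]=4≠a[slow]=3 write a[2]=4, slow++,fast++
slow=2 fast=3: a[fast]=4=a[slow] dup, fast++
slow=2 fast=4: a[fast]=6≠a[slow]=4 write a[3]=6, slow++,fast++
slow=3 fast=5: a[fast]=11≠a[slow]=6 write a[4]=11, slow++,fast++

slow=4, fast=6, prefix=[3, 4, 6, 11]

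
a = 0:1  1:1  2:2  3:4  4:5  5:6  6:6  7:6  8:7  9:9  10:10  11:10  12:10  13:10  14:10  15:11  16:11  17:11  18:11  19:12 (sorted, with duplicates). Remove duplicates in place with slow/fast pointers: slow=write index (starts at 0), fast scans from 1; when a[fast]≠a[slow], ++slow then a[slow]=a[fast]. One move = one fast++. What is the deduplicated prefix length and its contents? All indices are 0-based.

length 10; prefix = [1, 2, 4, 5, 6, 7, 9, 10, 11, 12]

slow=0 fast=1: a[fast]=1=a[slow] dup, fast++
slow=0 fast=2: a[fast]=2≠a[slow]=1 write a[1]=2, slow++,fast++
slow=1 fast=3: a[fast]=4≠a[slow]=2 write a[2]=4, slow++,fast++
slow=2 fast=4: a[fast]=5≠a[slow]=4 write a[3]=5, slow++,fast++
slow=3 fast=5: a[fast]=6≠a[slow]=5 write a[4]=6, slow++,fast++
slow=4 fast=6: a[fast]=6=a[slow] dup, fast++
slow=4 fast=7: a[fast]=6=a[slow] dup, fast++
slow=4 fast=8: a[fast]=7≠a[slow]=6 write a[5]=7, slow++,fast++
slow=5 fast=9: a[fast]=9≠a[slow]=7 write a[6]=9, slow++,fast++
slow=6 fast=10: a[fast]=10≠a[slow]=9 write a[7]=10, slow++,fast++
slow=7 fast=11: a[fast]=10=a[slow] dup, fast++
slow=7 fast=12: a[fast]=10=a[slow] dup, fast++
slow=7 fast=13: a[fast]=10=a[slow] dup, fast++
slow=7 fast=14: a[fast]=10=a[slow] dup, fast++
slow=7 fast=15: a[fast]=11≠a[slow]=10 write a[8]=11, slow++,fast++
slow=8 fast=16: a[fast]=11=a[slow] dup, fast++
slow=8 fast=17: a[fast]=11=a[slow] dup, fast++
slow=8 fast=18: a[fast]=11=a[slow] dup, fast++
slow=8 fast=19: a[fast]=12≠a[slow]=11 write a[9]=12, slow++,fast++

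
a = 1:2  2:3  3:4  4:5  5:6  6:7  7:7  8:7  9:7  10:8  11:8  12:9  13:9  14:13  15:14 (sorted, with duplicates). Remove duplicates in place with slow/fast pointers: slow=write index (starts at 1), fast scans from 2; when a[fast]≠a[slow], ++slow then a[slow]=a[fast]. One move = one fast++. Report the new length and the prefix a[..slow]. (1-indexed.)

(s=1,f=2) a[fast]=3≠a[slow]=2 write a[2]=3 → slow++,fast++
(s=2,f=3) a[fast]=4≠a[slow]=3 write a[3]=4 → slow++,fast++
(s=3,f=4) a[fast]=5≠a[slow]=4 write a[4]=5 → slow++,fast++
(s=4,f=5) a[fast]=6≠a[slow]=5 write a[5]=6 → slow++,fast++
(s=5,f=6) a[fast]=7≠a[slow]=6 write a[6]=7 → slow++,fast++
(s=6,f=7) a[fast]=7=a[slow] dup → fast++
(s=6,f=8) a[fast]=7=a[slow] dup → fast++
(s=6,f=9) a[fast]=7=a[slow] dup → fast++
(s=6,f=10) a[fast]=8≠a[slow]=7 write a[7]=8 → slow++,fast++
(s=7,f=11) a[fast]=8=a[slow] dup → fast++
(s=7,f=12) a[fast]=9≠a[slow]=8 write a[8]=9 → slow++,fast++
(s=8,f=13) a[fast]=9=a[slow] dup → fast++
(s=8,f=14) a[fast]=13≠a[slow]=9 write a[9]=13 → slow++,fast++
(s=9,f=15) a[fast]=14≠a[slow]=13 write a[10]=14 → slow++,fast++

length 10; prefix = [2, 3, 4, 5, 6, 7, 8, 9, 13, 14]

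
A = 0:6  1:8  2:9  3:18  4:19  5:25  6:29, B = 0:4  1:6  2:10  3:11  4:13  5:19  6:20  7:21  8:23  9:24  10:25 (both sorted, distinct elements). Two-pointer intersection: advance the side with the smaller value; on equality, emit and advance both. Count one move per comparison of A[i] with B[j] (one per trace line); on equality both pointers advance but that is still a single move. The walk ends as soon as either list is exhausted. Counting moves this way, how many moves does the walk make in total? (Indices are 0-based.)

14 moves

[i=0,j=0] 6>4 → j++
[i=0,j=1] 6==6 emit → i++,j++
[i=1,j=2] 8<10 → i++
[i=2,j=2] 9<10 → i++
[i=3,j=2] 18>10 → j++
[i=3,j=3] 18>11 → j++
[i=3,j=4] 18>13 → j++
[i=3,j=5] 18<19 → i++
[i=4,j=5] 19==19 emit → i++,j++
[i=5,j=6] 25>20 → j++
[i=5,j=7] 25>21 → j++
[i=5,j=8] 25>23 → j++
[i=5,j=9] 25>24 → j++
[i=5,j=10] 25==25 emit → i++,j++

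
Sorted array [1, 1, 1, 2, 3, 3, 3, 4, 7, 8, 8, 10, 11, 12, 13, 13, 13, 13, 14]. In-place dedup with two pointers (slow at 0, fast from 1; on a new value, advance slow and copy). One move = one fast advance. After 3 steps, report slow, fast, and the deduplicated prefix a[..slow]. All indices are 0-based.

slow=0 fast=1: a[fast]=1=a[slow] dup, fast++
slow=0 fast=2: a[fast]=1=a[slow] dup, fast++
slow=0 fast=3: a[fast]=2≠a[slow]=1 write a[1]=2, slow++,fast++

slow=1, fast=4, prefix=[1, 2]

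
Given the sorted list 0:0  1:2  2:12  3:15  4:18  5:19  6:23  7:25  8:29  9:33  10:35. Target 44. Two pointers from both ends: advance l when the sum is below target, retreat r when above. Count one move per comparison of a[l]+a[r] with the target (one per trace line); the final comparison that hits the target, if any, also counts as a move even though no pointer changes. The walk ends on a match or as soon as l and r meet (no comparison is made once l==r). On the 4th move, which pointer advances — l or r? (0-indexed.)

r

[0,10] 0+35=35 <44 → l++
[1,10] 2+35=37 <44 → l++
[2,10] 12+35=47 >44 → r--
[2,9] 12+33=45 >44 → r--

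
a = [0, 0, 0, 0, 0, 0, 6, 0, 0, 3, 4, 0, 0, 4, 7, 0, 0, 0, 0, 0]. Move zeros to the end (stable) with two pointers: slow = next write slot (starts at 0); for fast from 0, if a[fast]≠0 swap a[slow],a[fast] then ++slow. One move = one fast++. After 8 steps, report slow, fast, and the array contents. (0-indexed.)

slow=1, fast=8, a=[6, 0, 0, 0, 0, 0, 0, 0, 0, 3, 4, 0, 0, 4, 7, 0, 0, 0, 0, 0]

(s=0,f=0) a[fast]=0 → fast++
(s=0,f=1) a[fast]=0 → fast++
(s=0,f=2) a[fast]=0 → fast++
(s=0,f=3) a[fast]=0 → fast++
(s=0,f=4) a[fast]=0 → fast++
(s=0,f=5) a[fast]=0 → fast++
(s=0,f=6) a[fast]=6≠0 swap→a[0]=6 → slow++,fast++
(s=1,f=7) a[fast]=0 → fast++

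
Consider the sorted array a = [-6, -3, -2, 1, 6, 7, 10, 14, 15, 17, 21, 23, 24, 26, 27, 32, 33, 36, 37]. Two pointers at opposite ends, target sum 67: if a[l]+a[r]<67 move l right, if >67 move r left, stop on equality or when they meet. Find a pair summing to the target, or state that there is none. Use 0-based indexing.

[0,18] -6+37=31 <67 → l++
[1,18] -3+37=34 <67 → l++
[2,18] -2+37=35 <67 → l++
[3,18] 1+37=38 <67 → l++
[4,18] 6+37=43 <67 → l++
[5,18] 7+37=44 <67 → l++
[6,18] 10+37=47 <67 → l++
[7,18] 14+37=51 <67 → l++
[8,18] 15+37=52 <67 → l++
[9,18] 17+37=54 <67 → l++
[10,18] 21+37=58 <67 → l++
[11,18] 23+37=60 <67 → l++
[12,18] 24+37=61 <67 → l++
[13,18] 26+37=63 <67 → l++
[14,18] 27+37=64 <67 → l++
[15,18] 32+37=69 >67 → r--
[15,17] 32+36=68 >67 → r--
[15,16] 32+33=65 <67 → l++

no pair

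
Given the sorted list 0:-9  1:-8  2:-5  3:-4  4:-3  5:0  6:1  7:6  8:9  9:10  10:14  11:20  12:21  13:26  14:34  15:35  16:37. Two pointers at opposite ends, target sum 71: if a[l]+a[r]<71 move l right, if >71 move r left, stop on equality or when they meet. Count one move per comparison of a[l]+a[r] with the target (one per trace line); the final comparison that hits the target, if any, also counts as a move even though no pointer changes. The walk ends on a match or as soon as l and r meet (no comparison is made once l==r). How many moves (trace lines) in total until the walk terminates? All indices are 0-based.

15 moves

[0,16] -9+37=28 <71 → l++
[1,16] -8+37=29 <71 → l++
[2,16] -5+37=32 <71 → l++
[3,16] -4+37=33 <71 → l++
[4,16] -3+37=34 <71 → l++
[5,16] 0+37=37 <71 → l++
[6,16] 1+37=38 <71 → l++
[7,16] 6+37=43 <71 → l++
[8,16] 9+37=46 <71 → l++
[9,16] 10+37=47 <71 → l++
[10,16] 14+37=51 <71 → l++
[11,16] 20+37=57 <71 → l++
[12,16] 21+37=58 <71 → l++
[13,16] 26+37=63 <71 → l++
[14,16] 34+37=71 → found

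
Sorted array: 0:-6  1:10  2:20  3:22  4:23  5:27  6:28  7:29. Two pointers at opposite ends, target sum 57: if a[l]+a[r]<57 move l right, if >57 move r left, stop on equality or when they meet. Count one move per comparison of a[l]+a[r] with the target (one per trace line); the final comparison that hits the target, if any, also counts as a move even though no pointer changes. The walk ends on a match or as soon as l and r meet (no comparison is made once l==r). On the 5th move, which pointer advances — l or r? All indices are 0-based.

l

[0,7] -6+29=23 <57 → l++
[1,7] 10+29=39 <57 → l++
[2,7] 20+29=49 <57 → l++
[3,7] 22+29=51 <57 → l++
[4,7] 23+29=52 <57 → l++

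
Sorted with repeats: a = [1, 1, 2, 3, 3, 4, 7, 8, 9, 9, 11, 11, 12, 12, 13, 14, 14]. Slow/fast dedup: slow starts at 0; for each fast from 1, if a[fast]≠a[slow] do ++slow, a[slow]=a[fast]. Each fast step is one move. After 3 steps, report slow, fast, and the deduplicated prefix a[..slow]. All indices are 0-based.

slow=2, fast=4, prefix=[1, 2, 3]

(s=0,f=1) a[fast]=1=a[slow] dup → fast++
(s=0,f=2) a[fast]=2≠a[slow]=1 write a[1]=2 → slow++,fast++
(s=1,f=3) a[fast]=3≠a[slow]=2 write a[2]=3 → slow++,fast++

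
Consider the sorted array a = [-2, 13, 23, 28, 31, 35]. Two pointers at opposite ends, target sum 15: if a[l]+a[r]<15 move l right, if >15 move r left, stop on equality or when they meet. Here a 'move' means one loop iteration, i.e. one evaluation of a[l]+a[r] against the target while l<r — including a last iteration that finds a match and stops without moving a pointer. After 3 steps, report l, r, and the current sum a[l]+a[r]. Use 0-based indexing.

[0,5] -2+35=33 >15 → r--
[0,4] -2+31=29 >15 → r--
[0,3] -2+28=26 >15 → r--

l=0, r=2, sum=21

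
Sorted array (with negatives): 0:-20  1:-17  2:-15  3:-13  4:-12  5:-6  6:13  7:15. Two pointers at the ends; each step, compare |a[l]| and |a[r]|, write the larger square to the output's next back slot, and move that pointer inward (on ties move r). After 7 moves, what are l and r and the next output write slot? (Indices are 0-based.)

[0,7] |-20|>|15| out[7]=400 → l++
[1,7] |-17|>|15| out[6]=289 → l++
[2,7] |-15|<=|15| out[5]=225 → r--
[2,6] |-15|>|13| out[4]=225 → l++
[3,6] |-13|<=|13| out[3]=169 → r--
[3,5] |-13|>|-6| out[2]=169 → l++
[4,5] |-12|>|-6| out[1]=144 → l++

l=5, r=5, next write slot=0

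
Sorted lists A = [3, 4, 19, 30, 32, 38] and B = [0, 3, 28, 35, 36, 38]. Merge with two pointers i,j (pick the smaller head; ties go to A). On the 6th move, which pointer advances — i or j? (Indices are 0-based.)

j

[i=0,j=0] A[i]=3>B[j]=0 take 0 → j++
[i=0,j=1] A[i]=3<=B[j]=3 take 3 → i++
[i=1,j=1] A[i]=4>B[j]=3 take 3 → j++
[i=1,j=2] A[i]=4<=B[j]=28 take 4 → i++
[i=2,j=2] A[i]=19<=B[j]=28 take 19 → i++
[i=3,j=2] A[i]=30>B[j]=28 take 28 → j++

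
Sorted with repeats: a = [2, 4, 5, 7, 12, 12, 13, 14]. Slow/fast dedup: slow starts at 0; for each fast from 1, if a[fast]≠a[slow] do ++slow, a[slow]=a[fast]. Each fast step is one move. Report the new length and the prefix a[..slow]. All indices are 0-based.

length 7; prefix = [2, 4, 5, 7, 12, 13, 14]

(s=0,f=1) a[fast]=4≠a[slow]=2 write a[1]=4 → slow++,fast++
(s=1,f=2) a[fast]=5≠a[slow]=4 write a[2]=5 → slow++,fast++
(s=2,f=3) a[fast]=7≠a[slow]=5 write a[3]=7 → slow++,fast++
(s=3,f=4) a[fast]=12≠a[slow]=7 write a[4]=12 → slow++,fast++
(s=4,f=5) a[fast]=12=a[slow] dup → fast++
(s=4,f=6) a[fast]=13≠a[slow]=12 write a[5]=13 → slow++,fast++
(s=5,f=7) a[fast]=14≠a[slow]=13 write a[6]=14 → slow++,fast++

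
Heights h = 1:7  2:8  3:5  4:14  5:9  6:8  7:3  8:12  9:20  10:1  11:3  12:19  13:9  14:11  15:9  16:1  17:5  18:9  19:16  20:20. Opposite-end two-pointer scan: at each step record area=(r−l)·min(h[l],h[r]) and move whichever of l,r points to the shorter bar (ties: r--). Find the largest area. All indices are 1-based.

l=1 r=20: min(7,20)*19=133 best=133 *, l++
l=2 r=20: min(8,20)*18=144 best=144 *, l++
l=3 r=20: min(5,20)*17=85 best=144, l++
l=4 r=20: min(14,20)*16=224 best=224 *, l++
l=5 r=20: min(9,20)*15=135 best=224, l++
l=6 r=20: min(8,20)*14=112 best=224, l++
l=7 r=20: min(3,20)*13=39 best=224, l++
l=8 r=20: min(12,20)*12=144 best=224, l++
l=9 r=20: min(20,20)*11=220 best=224, r--
l=9 r=19: min(20,16)*10=160 best=224, r--
l=9 r=18: min(20,9)*9=81 best=224, r--
l=9 r=17: min(20,5)*8=40 best=224, r--
l=9 r=16: min(20,1)*7=7 best=224, r--
l=9 r=15: min(20,9)*6=54 best=224, r--
l=9 r=14: min(20,11)*5=55 best=224, r--
l=9 r=13: min(20,9)*4=36 best=224, r--
l=9 r=12: min(20,19)*3=57 best=224, r--
l=9 r=11: min(20,3)*2=6 best=224, r--
l=9 r=10: min(20,1)*1=1 best=224, r--

max area = 224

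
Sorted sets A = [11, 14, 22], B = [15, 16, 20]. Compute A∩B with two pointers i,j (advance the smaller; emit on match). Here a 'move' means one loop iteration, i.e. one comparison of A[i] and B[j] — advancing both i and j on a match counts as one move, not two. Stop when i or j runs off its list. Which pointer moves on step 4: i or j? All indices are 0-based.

i=0 j=0: 11<15, i++
i=1 j=0: 14<15, i++
i=2 j=0: 22>15, j++
i=2 j=1: 22>16, j++

j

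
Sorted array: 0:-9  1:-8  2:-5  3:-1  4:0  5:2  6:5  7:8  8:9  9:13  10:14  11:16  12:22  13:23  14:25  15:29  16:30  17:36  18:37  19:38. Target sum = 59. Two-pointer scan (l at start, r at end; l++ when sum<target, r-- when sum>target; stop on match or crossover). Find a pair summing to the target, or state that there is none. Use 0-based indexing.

(22, 37)

[0,19] -9+38=29 <59 → l++
[1,19] -8+38=30 <59 → l++
[2,19] -5+38=33 <59 → l++
[3,19] -1+38=37 <59 → l++
[4,19] 0+38=38 <59 → l++
[5,19] 2+38=40 <59 → l++
[6,19] 5+38=43 <59 → l++
[7,19] 8+38=46 <59 → l++
[8,19] 9+38=47 <59 → l++
[9,19] 13+38=51 <59 → l++
[10,19] 14+38=52 <59 → l++
[11,19] 16+38=54 <59 → l++
[12,19] 22+38=60 >59 → r--
[12,18] 22+37=59 → found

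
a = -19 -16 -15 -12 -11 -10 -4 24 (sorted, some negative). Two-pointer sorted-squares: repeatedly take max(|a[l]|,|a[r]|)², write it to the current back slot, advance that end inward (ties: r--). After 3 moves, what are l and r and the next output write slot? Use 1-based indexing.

l=1 r=8: |-19|<=|24| out[8]=576, r--
l=1 r=7: |-19|>|-4| out[7]=361, l++
l=2 r=7: |-16|>|-4| out[6]=256, l++

l=3, r=7, next write slot=5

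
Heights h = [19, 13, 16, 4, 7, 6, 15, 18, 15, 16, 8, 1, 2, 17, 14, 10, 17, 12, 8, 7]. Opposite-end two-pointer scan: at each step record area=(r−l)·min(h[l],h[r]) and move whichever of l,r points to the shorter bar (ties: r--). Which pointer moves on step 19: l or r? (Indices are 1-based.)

l=1 r=20: min(19,7)*19=133 best=133 *, r--
l=1 r=19: min(19,8)*18=144 best=144 *, r--
l=1 r=18: min(19,12)*17=204 best=204 *, r--
l=1 r=17: min(19,17)*16=272 best=272 *, r--
l=1 r=16: min(19,10)*15=150 best=272, r--
l=1 r=15: min(19,14)*14=196 best=272, r--
l=1 r=14: min(19,17)*13=221 best=272, r--
l=1 r=13: min(19,2)*12=24 best=272, r--
l=1 r=12: min(19,1)*11=11 best=272, r--
l=1 r=11: min(19,8)*10=80 best=272, r--
l=1 r=10: min(19,16)*9=144 best=272, r--
l=1 r=9: min(19,15)*8=120 best=272, r--
l=1 r=8: min(19,18)*7=126 best=272, r--
l=1 r=7: min(19,15)*6=90 best=272, r--
l=1 r=6: min(19,6)*5=30 best=272, r--
l=1 r=5: min(19,7)*4=28 best=272, r--
l=1 r=4: min(19,4)*3=12 best=272, r--
l=1 r=3: min(19,16)*2=32 best=272, r--
l=1 r=2: min(19,13)*1=13 best=272, r--

r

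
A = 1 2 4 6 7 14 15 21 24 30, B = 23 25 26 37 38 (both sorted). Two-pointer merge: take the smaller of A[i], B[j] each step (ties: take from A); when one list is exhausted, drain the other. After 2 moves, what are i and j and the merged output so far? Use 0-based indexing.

i=2, j=0, merged so far=[1, 2]

i=0 j=0: A[i]=1<=B[j]=23 take 1, i++
i=1 j=0: A[i]=2<=B[j]=23 take 2, i++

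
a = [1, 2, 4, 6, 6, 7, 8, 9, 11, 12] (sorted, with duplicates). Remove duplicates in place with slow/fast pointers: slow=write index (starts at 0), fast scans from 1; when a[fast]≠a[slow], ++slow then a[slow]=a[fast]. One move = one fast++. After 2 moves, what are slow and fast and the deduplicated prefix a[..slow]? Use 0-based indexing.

(s=0,f=1) a[fast]=2≠a[slow]=1 write a[1]=2 → slow++,fast++
(s=1,f=2) a[fast]=4≠a[slow]=2 write a[2]=4 → slow++,fast++

slow=2, fast=3, prefix=[1, 2, 4]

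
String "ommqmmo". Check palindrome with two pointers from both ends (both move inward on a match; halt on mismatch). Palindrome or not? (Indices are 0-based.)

palindrome

[0,6] 'o'=='o' → l++,r--
[1,5] 'm'=='m' → l++,r--
[2,4] 'm'=='m' → l++,r--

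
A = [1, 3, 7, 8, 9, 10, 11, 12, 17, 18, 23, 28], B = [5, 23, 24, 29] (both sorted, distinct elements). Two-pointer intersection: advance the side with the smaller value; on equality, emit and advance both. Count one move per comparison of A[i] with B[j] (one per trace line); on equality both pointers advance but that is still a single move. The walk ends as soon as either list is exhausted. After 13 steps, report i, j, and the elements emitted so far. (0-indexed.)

i=11, j=3, emitted=[23]

i=0 j=0: 1<5, i++
i=1 j=0: 3<5, i++
i=2 j=0: 7>5, j++
i=2 j=1: 7<23, i++
i=3 j=1: 8<23, i++
i=4 j=1: 9<23, i++
i=5 j=1: 10<23, i++
i=6 j=1: 11<23, i++
i=7 j=1: 12<23, i++
i=8 j=1: 17<23, i++
i=9 j=1: 18<23, i++
i=10 j=1: 23==23 emit, i++,j++
i=11 j=2: 28>24, j++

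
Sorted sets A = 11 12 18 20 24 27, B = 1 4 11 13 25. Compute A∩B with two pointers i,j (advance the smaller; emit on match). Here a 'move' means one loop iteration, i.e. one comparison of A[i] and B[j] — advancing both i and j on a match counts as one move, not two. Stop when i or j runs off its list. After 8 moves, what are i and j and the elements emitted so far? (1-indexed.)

[i=1,j=1] 11>1 → j++
[i=1,j=2] 11>4 → j++
[i=1,j=3] 11==11 emit → i++,j++
[i=2,j=4] 12<13 → i++
[i=3,j=4] 18>13 → j++
[i=3,j=5] 18<25 → i++
[i=4,j=5] 20<25 → i++
[i=5,j=5] 24<25 → i++

i=6, j=5, emitted=[11]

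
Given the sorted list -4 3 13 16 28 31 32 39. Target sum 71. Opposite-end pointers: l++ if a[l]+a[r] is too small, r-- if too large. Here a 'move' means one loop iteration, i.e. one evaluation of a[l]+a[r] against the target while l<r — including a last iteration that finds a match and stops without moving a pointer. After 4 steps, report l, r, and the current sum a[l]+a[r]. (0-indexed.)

l=4, r=7, sum=67

l=0 r=7: -4+39=35 <71, l++
l=1 r=7: 3+39=42 <71, l++
l=2 r=7: 13+39=52 <71, l++
l=3 r=7: 16+39=55 <71, l++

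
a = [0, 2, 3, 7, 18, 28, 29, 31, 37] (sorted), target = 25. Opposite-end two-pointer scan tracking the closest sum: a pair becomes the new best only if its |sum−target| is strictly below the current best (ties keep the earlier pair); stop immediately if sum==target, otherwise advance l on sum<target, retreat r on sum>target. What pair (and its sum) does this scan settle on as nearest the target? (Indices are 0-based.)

pair (7, 18) with sum 25 (|Δ|=0)

l=0 r=8: 0+37=37 d=12 *, r--
l=0 r=7: 0+31=31 d=6 *, r--
l=0 r=6: 0+29=29 d=4 *, r--
l=0 r=5: 0+28=28 d=3 *, r--
l=0 r=4: 0+18=18 d=7, l++
l=1 r=4: 2+18=20 d=5, l++
l=2 r=4: 3+18=21 d=4, l++
l=3 r=4: 7+18=25 d=0 *, stop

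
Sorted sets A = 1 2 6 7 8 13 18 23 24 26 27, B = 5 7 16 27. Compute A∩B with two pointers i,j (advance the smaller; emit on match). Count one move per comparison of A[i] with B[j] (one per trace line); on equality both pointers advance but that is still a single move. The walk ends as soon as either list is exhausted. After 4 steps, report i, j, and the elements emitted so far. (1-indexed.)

i=4, j=2, emitted=[]

[i=1,j=1] 1<5 → i++
[i=2,j=1] 2<5 → i++
[i=3,j=1] 6>5 → j++
[i=3,j=2] 6<7 → i++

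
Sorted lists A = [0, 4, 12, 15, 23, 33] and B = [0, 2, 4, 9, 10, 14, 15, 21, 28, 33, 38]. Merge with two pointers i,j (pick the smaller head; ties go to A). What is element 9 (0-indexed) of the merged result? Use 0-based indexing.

merged[9] = 15

i=0 j=0: A[i]=0<=B[j]=0 take 0, i++
i=1 j=0: A[i]=4>B[j]=0 take 0, j++
i=1 j=1: A[i]=4>B[j]=2 take 2, j++
i=1 j=2: A[i]=4<=B[j]=4 take 4, i++
i=2 j=2: A[i]=12>B[j]=4 take 4, j++
i=2 j=3: A[i]=12>B[j]=9 take 9, j++
i=2 j=4: A[i]=12>B[j]=10 take 10, j++
i=2 j=5: A[i]=12<=B[j]=14 take 12, i++
i=3 j=5: A[i]=15>B[j]=14 take 14, j++
i=3 j=6: A[i]=15<=B[j]=15 take 15, i++
i=4 j=6: A[i]=23>B[j]=15 take 15, j++
i=4 j=7: A[i]=23>B[j]=21 take 21, j++
i=4 j=8: A[i]=23<=B[j]=28 take 23, i++
i=5 j=8: A[i]=33>B[j]=28 take 28, j++
i=5 j=9: A[i]=33<=B[j]=33 take 33, i++
i=6 j=9: A done, take B[j]=33, j++
i=6 j=10: A done, take B[j]=38, j++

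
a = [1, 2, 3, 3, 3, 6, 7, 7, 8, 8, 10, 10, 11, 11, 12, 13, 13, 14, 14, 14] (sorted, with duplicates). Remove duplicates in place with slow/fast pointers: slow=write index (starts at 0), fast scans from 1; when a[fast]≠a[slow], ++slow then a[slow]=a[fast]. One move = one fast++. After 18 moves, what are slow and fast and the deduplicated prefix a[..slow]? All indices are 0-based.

slow=10, fast=19, prefix=[1, 2, 3, 6, 7, 8, 10, 11, 12, 13, 14]

slow=0 fast=1: a[fast]=2≠a[slow]=1 write a[1]=2, slow++,fast++
slow=1 fast=2: a[fast]=3≠a[slow]=2 write a[2]=3, slow++,fast++
slow=2 fast=3: a[fast]=3=a[slow] dup, fast++
slow=2 fast=4: a[fast]=3=a[slow] dup, fast++
slow=2 fast=5: a[fast]=6≠a[slow]=3 write a[3]=6, slow++,fast++
slow=3 fast=6: a[fast]=7≠a[slow]=6 write a[4]=7, slow++,fast++
slow=4 fast=7: a[fast]=7=a[slow] dup, fast++
slow=4 fast=8: a[fast]=8≠a[slow]=7 write a[5]=8, slow++,fast++
slow=5 fast=9: a[fast]=8=a[slow] dup, fast++
slow=5 fast=10: a[fast]=10≠a[slow]=8 write a[6]=10, slow++,fast++
slow=6 fast=11: a[fast]=10=a[slow] dup, fast++
slow=6 fast=12: a[fast]=11≠a[slow]=10 write a[7]=11, slow++,fast++
slow=7 fast=13: a[fast]=11=a[slow] dup, fast++
slow=7 fast=14: a[fast]=12≠a[slow]=11 write a[8]=12, slow++,fast++
slow=8 fast=15: a[fast]=13≠a[slow]=12 write a[9]=13, slow++,fast++
slow=9 fast=16: a[fast]=13=a[slow] dup, fast++
slow=9 fast=17: a[fast]=14≠a[slow]=13 write a[10]=14, slow++,fast++
slow=10 fast=18: a[fast]=14=a[slow] dup, fast++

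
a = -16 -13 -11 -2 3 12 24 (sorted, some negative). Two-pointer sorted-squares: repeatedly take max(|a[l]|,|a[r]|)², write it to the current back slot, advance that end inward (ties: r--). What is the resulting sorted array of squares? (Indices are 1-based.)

[4, 9, 121, 144, 169, 256, 576]

l=1 r=7: |-16|<=|24| out[7]=576, r--
l=1 r=6: |-16|>|12| out[6]=256, l++
l=2 r=6: |-13|>|12| out[5]=169, l++
l=3 r=6: |-11|<=|12| out[4]=144, r--
l=3 r=5: |-11|>|3| out[3]=121, l++
l=4 r=5: |-2|<=|3| out[2]=9, r--
l=4 r=4: |-2|<=|-2| out[1]=4, r--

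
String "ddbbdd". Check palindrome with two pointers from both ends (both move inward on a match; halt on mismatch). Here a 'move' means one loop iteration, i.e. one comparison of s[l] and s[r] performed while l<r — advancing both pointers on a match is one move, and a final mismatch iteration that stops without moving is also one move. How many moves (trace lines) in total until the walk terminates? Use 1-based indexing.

3 moves

l=1 r=6: 'd'=='d', l++,r--
l=2 r=5: 'd'=='d', l++,r--
l=3 r=4: 'b'=='b', l++,r--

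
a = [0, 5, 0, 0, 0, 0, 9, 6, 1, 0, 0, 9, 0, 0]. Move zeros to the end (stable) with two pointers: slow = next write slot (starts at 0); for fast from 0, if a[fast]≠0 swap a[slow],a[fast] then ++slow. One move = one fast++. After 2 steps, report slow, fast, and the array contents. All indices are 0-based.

slow=1, fast=2, a=[5, 0, 0, 0, 0, 0, 9, 6, 1, 0, 0, 9, 0, 0]

slow=0 fast=0: a[fast]=0, fast++
slow=0 fast=1: a[fast]=5≠0 swap→a[0]=5, slow++,fast++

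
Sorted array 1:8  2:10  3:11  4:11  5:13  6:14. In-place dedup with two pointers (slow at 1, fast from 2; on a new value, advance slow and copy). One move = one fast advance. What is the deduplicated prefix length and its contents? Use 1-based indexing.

(s=1,f=2) a[fast]=10≠a[slow]=8 write a[2]=10 → slow++,fast++
(s=2,f=3) a[fast]=11≠a[slow]=10 write a[3]=11 → slow++,fast++
(s=3,f=4) a[fast]=11=a[slow] dup → fast++
(s=3,f=5) a[fast]=13≠a[slow]=11 write a[4]=13 → slow++,fast++
(s=4,f=6) a[fast]=14≠a[slow]=13 write a[5]=14 → slow++,fast++

length 5; prefix = [8, 10, 11, 13, 14]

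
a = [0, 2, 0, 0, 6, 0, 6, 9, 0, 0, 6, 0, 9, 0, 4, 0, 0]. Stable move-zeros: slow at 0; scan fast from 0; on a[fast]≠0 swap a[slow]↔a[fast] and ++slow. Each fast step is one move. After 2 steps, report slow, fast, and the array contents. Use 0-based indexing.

slow=1, fast=2, a=[2, 0, 0, 0, 6, 0, 6, 9, 0, 0, 6, 0, 9, 0, 4, 0, 0]

(s=0,f=0) a[fast]=0 → fast++
(s=0,f=1) a[fast]=2≠0 swap→a[0]=2 → slow++,fast++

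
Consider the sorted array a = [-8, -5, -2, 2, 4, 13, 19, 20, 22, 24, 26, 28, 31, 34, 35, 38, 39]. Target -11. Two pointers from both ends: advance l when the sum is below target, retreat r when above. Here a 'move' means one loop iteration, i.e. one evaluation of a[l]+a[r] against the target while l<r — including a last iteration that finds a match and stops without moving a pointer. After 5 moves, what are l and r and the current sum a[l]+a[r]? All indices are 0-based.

l=0, r=11, sum=20

[0,16] -8+39=31 >-11 → r--
[0,15] -8+38=30 >-11 → r--
[0,14] -8+35=27 >-11 → r--
[0,13] -8+34=26 >-11 → r--
[0,12] -8+31=23 >-11 → r--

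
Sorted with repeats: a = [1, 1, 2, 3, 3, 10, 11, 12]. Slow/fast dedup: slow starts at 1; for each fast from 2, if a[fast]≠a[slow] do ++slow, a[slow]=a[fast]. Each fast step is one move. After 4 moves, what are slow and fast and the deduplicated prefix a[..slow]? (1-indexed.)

(s=1,f=2) a[fast]=1=a[slow] dup → fast++
(s=1,f=3) a[fast]=2≠a[slow]=1 write a[2]=2 → slow++,fast++
(s=2,f=4) a[fast]=3≠a[slow]=2 write a[3]=3 → slow++,fast++
(s=3,f=5) a[fast]=3=a[slow] dup → fast++

slow=3, fast=6, prefix=[1, 2, 3]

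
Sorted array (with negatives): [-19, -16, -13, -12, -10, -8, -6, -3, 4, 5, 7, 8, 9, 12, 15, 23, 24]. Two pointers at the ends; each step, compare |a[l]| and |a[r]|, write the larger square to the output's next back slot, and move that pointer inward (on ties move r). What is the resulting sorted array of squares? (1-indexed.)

[9, 16, 25, 36, 49, 64, 64, 81, 100, 144, 144, 169, 225, 256, 361, 529, 576]

[1,17] |-19|<=|24| out[17]=576 → r--
[1,16] |-19|<=|23| out[16]=529 → r--
[1,15] |-19|>|15| out[15]=361 → l++
[2,15] |-16|>|15| out[14]=256 → l++
[3,15] |-13|<=|15| out[13]=225 → r--
[3,14] |-13|>|12| out[12]=169 → l++
[4,14] |-12|<=|12| out[11]=144 → r--
[4,13] |-12|>|9| out[10]=144 → l++
[5,13] |-10|>|9| out[9]=100 → l++
[6,13] |-8|<=|9| out[8]=81 → r--
[6,12] |-8|<=|8| out[7]=64 → r--
[6,11] |-8|>|7| out[6]=64 → l++
[7,11] |-6|<=|7| out[5]=49 → r--
[7,10] |-6|>|5| out[4]=36 → l++
[8,10] |-3|<=|5| out[3]=25 → r--
[8,9] |-3|<=|4| out[2]=16 → r--
[8,8] |-3|<=|-3| out[1]=9 → r--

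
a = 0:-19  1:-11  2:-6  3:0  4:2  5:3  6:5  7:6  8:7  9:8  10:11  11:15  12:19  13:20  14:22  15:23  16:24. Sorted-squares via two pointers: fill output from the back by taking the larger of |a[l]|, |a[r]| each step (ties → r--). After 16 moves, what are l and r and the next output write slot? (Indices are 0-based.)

l=3, r=3, next write slot=0

[0,16] |-19|<=|24| out[16]=576 → r--
[0,15] |-19|<=|23| out[15]=529 → r--
[0,14] |-19|<=|22| out[14]=484 → r--
[0,13] |-19|<=|20| out[13]=400 → r--
[0,12] |-19|<=|19| out[12]=361 → r--
[0,11] |-19|>|15| out[11]=361 → l++
[1,11] |-11|<=|15| out[10]=225 → r--
[1,10] |-11|<=|11| out[9]=121 → r--
[1,9] |-11|>|8| out[8]=121 → l++
[2,9] |-6|<=|8| out[7]=64 → r--
[2,8] |-6|<=|7| out[6]=49 → r--
[2,7] |-6|<=|6| out[5]=36 → r--
[2,6] |-6|>|5| out[4]=36 → l++
[3,6] |0|<=|5| out[3]=25 → r--
[3,5] |0|<=|3| out[2]=9 → r--
[3,4] |0|<=|2| out[1]=4 → r--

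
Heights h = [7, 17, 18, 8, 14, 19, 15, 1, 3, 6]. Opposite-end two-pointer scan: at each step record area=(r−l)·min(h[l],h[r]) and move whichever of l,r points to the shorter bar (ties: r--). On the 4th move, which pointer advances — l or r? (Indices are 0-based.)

l

l=0 r=9: min(7,6)*9=54 best=54 *, r--
l=0 r=8: min(7,3)*8=24 best=54, r--
l=0 r=7: min(7,1)*7=7 best=54, r--
l=0 r=6: min(7,15)*6=42 best=54, l++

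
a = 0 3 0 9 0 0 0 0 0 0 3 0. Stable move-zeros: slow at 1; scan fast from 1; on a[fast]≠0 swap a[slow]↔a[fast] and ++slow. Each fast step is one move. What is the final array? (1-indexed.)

slow=1 fast=1: a[fast]=0, fast++
slow=1 fast=2: a[fast]=3≠0 swap→a[1]=3, slow++,fast++
slow=2 fast=3: a[fast]=0, fast++
slow=2 fast=4: a[fast]=9≠0 swap→a[2]=9, slow++,fast++
slow=3 fast=5: a[fast]=0, fast++
slow=3 fast=6: a[fast]=0, fast++
slow=3 fast=7: a[fast]=0, fast++
slow=3 fast=8: a[fast]=0, fast++
slow=3 fast=9: a[fast]=0, fast++
slow=3 fast=10: a[fast]=0, fast++
slow=3 fast=11: a[fast]=3≠0 swap→a[3]=3, slow++,fast++
slow=4 fast=12: a[fast]=0, fast++

[3, 9, 3, 0, 0, 0, 0, 0, 0, 0, 0, 0]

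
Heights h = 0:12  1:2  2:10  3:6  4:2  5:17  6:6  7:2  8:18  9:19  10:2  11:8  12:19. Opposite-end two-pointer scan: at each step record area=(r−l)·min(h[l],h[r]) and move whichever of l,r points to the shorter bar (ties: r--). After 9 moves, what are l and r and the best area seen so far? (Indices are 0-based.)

[0,12] min(12,19)*12=144 best=144 * → l++
[1,12] min(2,19)*11=22 best=144 → l++
[2,12] min(10,19)*10=100 best=144 → l++
[3,12] min(6,19)*9=54 best=144 → l++
[4,12] min(2,19)*8=16 best=144 → l++
[5,12] min(17,19)*7=119 best=144 → l++
[6,12] min(6,19)*6=36 best=144 → l++
[7,12] min(2,19)*5=10 best=144 → l++
[8,12] min(18,19)*4=72 best=144 → l++

l=9, r=12, best area=144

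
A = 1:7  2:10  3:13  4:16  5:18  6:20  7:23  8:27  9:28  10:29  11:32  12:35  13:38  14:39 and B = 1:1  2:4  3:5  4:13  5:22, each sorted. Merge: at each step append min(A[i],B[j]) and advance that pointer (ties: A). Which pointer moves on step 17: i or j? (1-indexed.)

i=1 j=1: A[i]=7>B[j]=1 take 1, j++
i=1 j=2: A[i]=7>B[j]=4 take 4, j++
i=1 j=3: A[i]=7>B[j]=5 take 5, j++
i=1 j=4: A[i]=7<=B[j]=13 take 7, i++
i=2 j=4: A[i]=10<=B[j]=13 take 10, i++
i=3 j=4: A[i]=13<=B[j]=13 take 13, i++
i=4 j=4: A[i]=16>B[j]=13 take 13, j++
i=4 j=5: A[i]=16<=B[j]=22 take 16, i++
i=5 j=5: A[i]=18<=B[j]=22 take 18, i++
i=6 j=5: A[i]=20<=B[j]=22 take 20, i++
i=7 j=5: A[i]=23>B[j]=22 take 22, j++
i=7 j=6: B done, take A[i]=23, i++
i=8 j=6: B done, take A[i]=27, i++
i=9 j=6: B done, take A[i]=28, i++
i=10 j=6: B done, take A[i]=29, i++
i=11 j=6: B done, take A[i]=32, i++
i=12 j=6: B done, take A[i]=35, i++

i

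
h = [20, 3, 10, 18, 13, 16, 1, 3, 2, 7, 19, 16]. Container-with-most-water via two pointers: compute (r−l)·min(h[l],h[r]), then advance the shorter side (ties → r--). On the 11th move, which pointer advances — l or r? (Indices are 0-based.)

r

[0,11] min(20,16)*11=176 best=176 * → r--
[0,10] min(20,19)*10=190 best=190 * → r--
[0,9] min(20,7)*9=63 best=190 → r--
[0,8] min(20,2)*8=16 best=190 → r--
[0,7] min(20,3)*7=21 best=190 → r--
[0,6] min(20,1)*6=6 best=190 → r--
[0,5] min(20,16)*5=80 best=190 → r--
[0,4] min(20,13)*4=52 best=190 → r--
[0,3] min(20,18)*3=54 best=190 → r--
[0,2] min(20,10)*2=20 best=190 → r--
[0,1] min(20,3)*1=3 best=190 → r--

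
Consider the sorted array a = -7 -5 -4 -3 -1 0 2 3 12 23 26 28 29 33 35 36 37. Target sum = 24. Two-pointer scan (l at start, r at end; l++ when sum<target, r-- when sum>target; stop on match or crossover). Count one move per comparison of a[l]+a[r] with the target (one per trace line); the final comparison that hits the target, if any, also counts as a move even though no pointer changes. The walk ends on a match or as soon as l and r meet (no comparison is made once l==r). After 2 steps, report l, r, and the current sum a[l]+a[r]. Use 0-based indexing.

[0,16] -7+37=30 >24 → r--
[0,15] -7+36=29 >24 → r--

l=0, r=14, sum=28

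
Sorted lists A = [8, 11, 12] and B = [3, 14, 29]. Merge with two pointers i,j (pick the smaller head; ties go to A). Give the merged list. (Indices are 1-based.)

[3, 8, 11, 12, 14, 29]

[i=1,j=1] A[i]=8>B[j]=3 take 3 → j++
[i=1,j=2] A[i]=8<=B[j]=14 take 8 → i++
[i=2,j=2] A[i]=11<=B[j]=14 take 11 → i++
[i=3,j=2] A[i]=12<=B[j]=14 take 12 → i++
[i=4,j=2] A done, take B[j]=14 → j++
[i=4,j=3] A done, take B[j]=29 → j++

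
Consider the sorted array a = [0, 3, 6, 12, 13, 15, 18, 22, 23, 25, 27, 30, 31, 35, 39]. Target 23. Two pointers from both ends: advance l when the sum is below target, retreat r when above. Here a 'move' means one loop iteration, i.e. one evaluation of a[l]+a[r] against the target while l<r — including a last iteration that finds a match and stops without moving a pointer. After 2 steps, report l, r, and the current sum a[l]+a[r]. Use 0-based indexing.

l=0, r=12, sum=31

[0,14] 0+39=39 >23 → r--
[0,13] 0+35=35 >23 → r--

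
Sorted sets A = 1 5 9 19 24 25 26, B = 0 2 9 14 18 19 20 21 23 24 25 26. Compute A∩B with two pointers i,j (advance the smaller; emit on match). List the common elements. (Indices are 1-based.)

intersection = [9, 19, 24, 25, 26]

[i=1,j=1] 1>0 → j++
[i=1,j=2] 1<2 → i++
[i=2,j=2] 5>2 → j++
[i=2,j=3] 5<9 → i++
[i=3,j=3] 9==9 emit → i++,j++
[i=4,j=4] 19>14 → j++
[i=4,j=5] 19>18 → j++
[i=4,j=6] 19==19 emit → i++,j++
[i=5,j=7] 24>20 → j++
[i=5,j=8] 24>21 → j++
[i=5,j=9] 24>23 → j++
[i=5,j=10] 24==24 emit → i++,j++
[i=6,j=11] 25==25 emit → i++,j++
[i=7,j=12] 26==26 emit → i++,j++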